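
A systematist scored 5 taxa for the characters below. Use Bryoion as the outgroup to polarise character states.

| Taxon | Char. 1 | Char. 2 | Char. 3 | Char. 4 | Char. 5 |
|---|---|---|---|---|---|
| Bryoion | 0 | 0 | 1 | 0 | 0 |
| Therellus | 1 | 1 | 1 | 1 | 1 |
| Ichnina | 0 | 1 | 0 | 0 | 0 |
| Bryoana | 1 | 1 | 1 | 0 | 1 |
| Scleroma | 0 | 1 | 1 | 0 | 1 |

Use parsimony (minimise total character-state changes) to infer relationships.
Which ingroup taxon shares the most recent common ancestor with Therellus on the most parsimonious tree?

Bryoana

Character polarity is set by the outgroup: the derived state is whichever differs from the outgroup's state, so for Char. 3 the derived state is '0', and for the remaining characters it is '1'.
Char. 1 (derived state '1') is shared by Bryoana and Therellus — a synapomorphy uniting that clade.
All ingroup taxa share the derived state '1' for Char. 2; it defines the ingroup but does not resolve relationships within it.
Char. 3 (derived state '0') is unique to Ichnina (autapomorphy; uninformative for grouping).
Char. 4 (derived state '1') is unique to Therellus (autapomorphy; uninformative for grouping).
Char. 5 (derived state '1') is shared by Bryoana, Scleroma, and Therellus — a synapomorphy uniting that clade.
Most parsimonious ingroup topology: (((Therellus,Bryoana),Scleroma),Ichnina).
Therellus and Bryoana form a cherry on this tree, so they are sister taxa.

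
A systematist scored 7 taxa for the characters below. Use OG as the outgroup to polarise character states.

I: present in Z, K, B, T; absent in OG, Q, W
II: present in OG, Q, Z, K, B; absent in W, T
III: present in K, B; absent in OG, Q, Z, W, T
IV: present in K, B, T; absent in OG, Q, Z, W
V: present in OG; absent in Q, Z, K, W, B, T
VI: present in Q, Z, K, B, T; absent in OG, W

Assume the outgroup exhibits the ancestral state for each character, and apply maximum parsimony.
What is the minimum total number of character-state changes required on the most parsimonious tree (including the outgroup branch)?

7

Character polarity is set by the outgroup: the derived state is whichever differs from the outgroup's state, so for II, V the derived state is 'absent', and for the remaining characters it is 'present'.
I (derived state 'present') is shared by B, K, T, and Z — a synapomorphy uniting that clade.
II groups T and W, which is incompatible with the clades supported by the remaining characters; treating it as convergent (homoplasy) costs fewer steps than any alternative tree.
Only B and K show the derived state 'present' for III, supporting them as a clade.
IV (derived state 'present') is shared by B, K, and T — a synapomorphy uniting that clade.
All ingroup taxa share the derived state 'absent' for V; it defines the ingroup but does not resolve relationships within it.
Only B, K, Q, T, and Z show the derived state 'present' for VI, supporting them as a clade.
Most parsimonious ingroup topology: ((Q,(Z,((K,B),T))),W).
Changes per character on this tree: I: 1; II: 2; III: 1; IV: 1; V: 1; VI: 1.
Total = 7.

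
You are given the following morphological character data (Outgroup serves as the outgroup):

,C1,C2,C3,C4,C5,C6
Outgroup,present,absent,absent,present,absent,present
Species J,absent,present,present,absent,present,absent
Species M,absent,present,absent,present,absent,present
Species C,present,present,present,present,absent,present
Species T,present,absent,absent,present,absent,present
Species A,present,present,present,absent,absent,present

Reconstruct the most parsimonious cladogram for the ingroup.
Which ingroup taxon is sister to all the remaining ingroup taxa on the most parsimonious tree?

Species T

Character polarity is set by the outgroup: the derived state is whichever differs from the outgroup's state, so for C1, C4, C6 the derived state is 'absent', and for the remaining characters it is 'present'.
C1 (state 'absent') occurs in Species J and Species M but conflicts with the nesting implied by the other characters — most parsimoniously interpreted as homoplasy.
C2 (derived state 'present') is shared by Species A, Species C, Species J, and Species M — a synapomorphy uniting that clade.
Only Species A, Species C, and Species J show the derived state 'present' for C3, supporting them as a clade.
C4 (derived state 'absent') is shared by Species A and Species J — a synapomorphy uniting that clade.
C5 (derived state 'present') is unique to Species J (autapomorphy; uninformative for grouping).
C6 (derived state 'absent') is unique to Species J (autapomorphy; uninformative for grouping).
Most parsimonious ingroup topology: ((((Species J,Species A),Species C),Species M),Species T).
Species T is sister to the clade containing all other ingroup taxa, so it is the earliest-diverging (most basal) ingroup lineage.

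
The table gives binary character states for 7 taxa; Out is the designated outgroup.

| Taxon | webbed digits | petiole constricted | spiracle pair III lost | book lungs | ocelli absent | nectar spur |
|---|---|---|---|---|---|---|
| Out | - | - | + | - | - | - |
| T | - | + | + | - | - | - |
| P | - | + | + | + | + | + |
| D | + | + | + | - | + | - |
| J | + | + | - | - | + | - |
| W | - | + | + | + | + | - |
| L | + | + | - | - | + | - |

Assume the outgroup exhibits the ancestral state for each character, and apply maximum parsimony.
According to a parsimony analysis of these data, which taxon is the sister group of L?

J

Character polarity is set by the outgroup: the derived state is whichever differs from the outgroup's state, so for spiracle pair III lost the derived state is '-', and for the remaining characters it is '+'.
Only D, J, and L show the derived state '+' for webbed digits, supporting them as a clade.
petiole constricted (derived state '+') is shared by all ingroup taxa — unites the whole ingroup.
Only J and L show the derived state '-' for spiracle pair III lost, supporting them as a clade.
book lungs (derived state '+') is shared by P and W — a synapomorphy uniting that clade.
ocelli absent (derived state '+') is shared by D, J, L, P, and W — a synapomorphy uniting that clade.
nectar spur: derived state '+' in P only — an autapomorphy, so it tells us nothing about relationships among taxa.
Most parsimonious ingroup topology: (T,((P,W),(D,(J,L)))).
L and J form a cherry on this tree, so they are sister taxa.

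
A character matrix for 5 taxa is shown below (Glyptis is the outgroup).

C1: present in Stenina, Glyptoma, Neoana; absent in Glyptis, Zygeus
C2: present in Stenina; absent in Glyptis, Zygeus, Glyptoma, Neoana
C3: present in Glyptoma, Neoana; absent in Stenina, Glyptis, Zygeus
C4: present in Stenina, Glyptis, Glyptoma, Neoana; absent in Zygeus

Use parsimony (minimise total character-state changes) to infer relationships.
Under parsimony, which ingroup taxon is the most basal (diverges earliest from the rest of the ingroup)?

Zygeus

Character polarity is set by the outgroup: the derived state is whichever differs from the outgroup's state, so for C4 the derived state is 'absent', and for the remaining characters it is 'present'.
C1 (derived state 'present') is shared by Glyptoma, Neoana, and Stenina — a synapomorphy uniting that clade.
C2: derived state 'present' in Stenina only — an autapomorphy, so it tells us nothing about relationships among taxa.
Only Glyptoma and Neoana show the derived state 'present' for C3, supporting them as a clade.
C4 (derived state 'absent') is unique to Zygeus (autapomorphy; uninformative for grouping).
Most parsimonious ingroup topology: ((Stenina,(Neoana,Glyptoma)),Zygeus).
Zygeus is sister to the clade containing all other ingroup taxa, so it is the earliest-diverging (most basal) ingroup lineage.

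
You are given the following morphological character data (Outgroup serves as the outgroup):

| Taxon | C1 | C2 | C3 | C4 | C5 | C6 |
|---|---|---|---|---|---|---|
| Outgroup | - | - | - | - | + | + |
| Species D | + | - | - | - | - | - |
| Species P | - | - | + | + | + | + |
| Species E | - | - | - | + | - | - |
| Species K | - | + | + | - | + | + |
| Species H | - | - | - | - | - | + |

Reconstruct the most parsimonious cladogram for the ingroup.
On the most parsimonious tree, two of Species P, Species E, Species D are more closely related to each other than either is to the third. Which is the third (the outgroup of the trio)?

Character polarity is set by the outgroup: the derived state is whichever differs from the outgroup's state, so for C5, C6 the derived state is '-', and for the remaining characters it is '+'.
C1 (derived state '+') is unique to Species D (autapomorphy; uninformative for grouping).
C2 (derived state '+') is unique to Species K (autapomorphy; uninformative for grouping).
C3: derived state '+' in Species K and Species P only — synapomorphy for {Species K, Species P}.
C4 groups Species E and Species P, which is incompatible with the clades supported by the remaining characters; treating it as convergent (homoplasy) costs fewer steps than any alternative tree.
Only Species D, Species E, and Species H show the derived state '-' for C5, supporting them as a clade.
Only Species D and Species E show the derived state '-' for C6, supporting them as a clade.
Most parsimonious ingroup topology: (((Species D,Species E),Species H),(Species P,Species K)).
Species E and Species D share a more recent common ancestor with each other than either does with Species P, so Species P is the least closely related of the three.

Species P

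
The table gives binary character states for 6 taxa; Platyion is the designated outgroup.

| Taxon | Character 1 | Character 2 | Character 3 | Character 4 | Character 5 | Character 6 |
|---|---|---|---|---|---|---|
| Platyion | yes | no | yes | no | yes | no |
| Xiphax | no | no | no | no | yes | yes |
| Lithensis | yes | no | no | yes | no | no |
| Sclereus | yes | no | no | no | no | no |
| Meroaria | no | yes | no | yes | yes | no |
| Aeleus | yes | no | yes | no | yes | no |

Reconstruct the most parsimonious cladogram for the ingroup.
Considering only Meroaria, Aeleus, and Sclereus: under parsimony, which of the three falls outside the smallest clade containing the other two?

Aeleus

Character polarity is set by the outgroup: the derived state is whichever differs from the outgroup's state, so for Character 1, Character 3, Character 5 the derived state is 'no', and for the remaining characters it is 'yes'.
Character 1 (derived state 'no') is shared by Meroaria and Xiphax — a synapomorphy uniting that clade.
Character 2 (derived state 'yes') is unique to Meroaria (autapomorphy; uninformative for grouping).
Character 3: derived state 'no' in Lithensis, Meroaria, Sclereus, and Xiphax only — synapomorphy for {Lithensis, Meroaria, Sclereus, Xiphax}.
Character 4 (state 'yes') occurs in Lithensis and Meroaria but conflicts with the nesting implied by the other characters — most parsimoniously interpreted as homoplasy.
Character 5: derived state 'no' in Lithensis and Sclereus only — synapomorphy for {Lithensis, Sclereus}.
Character 6: derived state 'yes' in Xiphax only — an autapomorphy, so it tells us nothing about relationships among taxa.
Most parsimonious ingroup topology: (((Xiphax,Meroaria),(Lithensis,Sclereus)),Aeleus).
Meroaria and Sclereus share a more recent common ancestor with each other than either does with Aeleus, so Aeleus is the least closely related of the three.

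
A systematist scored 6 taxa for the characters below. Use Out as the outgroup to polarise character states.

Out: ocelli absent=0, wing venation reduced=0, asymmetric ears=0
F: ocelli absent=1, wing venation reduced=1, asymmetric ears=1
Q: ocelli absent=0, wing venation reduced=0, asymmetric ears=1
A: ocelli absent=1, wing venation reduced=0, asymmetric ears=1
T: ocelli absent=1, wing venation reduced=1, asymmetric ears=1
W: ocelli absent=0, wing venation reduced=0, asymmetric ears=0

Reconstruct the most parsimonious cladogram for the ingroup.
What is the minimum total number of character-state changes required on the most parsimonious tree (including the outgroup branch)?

3

The outgroup has state '0' for every character, so '1' is the derived state throughout.
ocelli absent (derived state '1') is shared by A, F, and T — a synapomorphy uniting that clade.
wing venation reduced (derived state '1') is shared by F and T — a synapomorphy uniting that clade.
asymmetric ears: derived state '1' in A, F, Q, and T only — synapomorphy for {A, F, Q, T}.
Most parsimonious ingroup topology: ((((F,T),A),Q),W).
Changes per character on this tree: ocelli absent: 1; wing venation reduced: 1; asymmetric ears: 1.
Total = 3.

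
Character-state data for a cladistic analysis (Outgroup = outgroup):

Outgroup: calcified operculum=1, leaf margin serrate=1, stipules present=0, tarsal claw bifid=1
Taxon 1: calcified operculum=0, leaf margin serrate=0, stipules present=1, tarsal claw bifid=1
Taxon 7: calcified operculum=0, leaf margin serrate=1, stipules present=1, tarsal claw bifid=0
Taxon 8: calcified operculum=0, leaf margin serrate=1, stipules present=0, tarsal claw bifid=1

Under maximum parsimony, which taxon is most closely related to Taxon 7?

Taxon 1

Character polarity is set by the outgroup: the derived state is whichever differs from the outgroup's state, so for calcified operculum, leaf margin serrate, tarsal claw bifid the derived state is '0', and for the remaining characters it is '1'.
calcified operculum (derived state '0') is shared by all ingroup taxa — unites the whole ingroup.
leaf margin serrate (derived state '0') is unique to Taxon 1 (autapomorphy; uninformative for grouping).
Only Taxon 1 and Taxon 7 show the derived state '1' for stipules present, supporting them as a clade.
tarsal claw bifid (derived state '0') is unique to Taxon 7 (autapomorphy; uninformative for grouping).
Most parsimonious ingroup topology: ((Taxon 1,Taxon 7),Taxon 8).
Taxon 7 and Taxon 1 form a cherry on this tree, so they are sister taxa.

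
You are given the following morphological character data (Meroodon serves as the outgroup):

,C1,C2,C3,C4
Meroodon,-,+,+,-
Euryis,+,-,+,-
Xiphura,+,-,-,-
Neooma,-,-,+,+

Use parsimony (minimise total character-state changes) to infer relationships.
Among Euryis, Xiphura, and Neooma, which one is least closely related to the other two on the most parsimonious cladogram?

Neooma

Character polarity is set by the outgroup: the derived state is whichever differs from the outgroup's state, so for C2, C3 the derived state is '-', and for the remaining characters it is '+'.
C1: derived state '+' in Euryis and Xiphura only — synapomorphy for {Euryis, Xiphura}.
C2 (derived state '-') is shared by all ingroup taxa — unites the whole ingroup.
C3: derived state '-' in Xiphura only — an autapomorphy, so it tells us nothing about relationships among taxa.
C4: derived state '+' in Neooma only — an autapomorphy, so it tells us nothing about relationships among taxa.
Most parsimonious ingroup topology: ((Euryis,Xiphura),Neooma).
Euryis and Xiphura share a more recent common ancestor with each other than either does with Neooma, so Neooma is the least closely related of the three.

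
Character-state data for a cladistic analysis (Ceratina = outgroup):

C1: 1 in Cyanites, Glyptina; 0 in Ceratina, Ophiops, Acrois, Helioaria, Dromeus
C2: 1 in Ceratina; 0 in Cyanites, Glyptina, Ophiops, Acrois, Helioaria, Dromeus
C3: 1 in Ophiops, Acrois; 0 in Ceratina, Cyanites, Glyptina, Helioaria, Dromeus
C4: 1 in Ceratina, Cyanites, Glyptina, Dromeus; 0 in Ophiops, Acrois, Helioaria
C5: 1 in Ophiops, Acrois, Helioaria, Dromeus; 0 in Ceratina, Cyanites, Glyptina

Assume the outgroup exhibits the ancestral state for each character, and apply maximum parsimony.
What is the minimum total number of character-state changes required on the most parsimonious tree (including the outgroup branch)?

5

Character polarity is set by the outgroup: the derived state is whichever differs from the outgroup's state, so for C2, C4 the derived state is '0', and for the remaining characters it is '1'.
C1: derived state '1' in Cyanites and Glyptina only — synapomorphy for {Cyanites, Glyptina}.
All ingroup taxa share the derived state '0' for C2; it defines the ingroup but does not resolve relationships within it.
Only Acrois and Ophiops show the derived state '1' for C3, supporting them as a clade.
Only Acrois, Helioaria, and Ophiops show the derived state '0' for C4, supporting them as a clade.
Only Acrois, Dromeus, Helioaria, and Ophiops show the derived state '1' for C5, supporting them as a clade.
Most parsimonious ingroup topology: ((Cyanites,Glyptina),(((Ophiops,Acrois),Helioaria),Dromeus)).
Changes per character on this tree: C1: 1; C2: 1; C3: 1; C4: 1; C5: 1.
Total = 5.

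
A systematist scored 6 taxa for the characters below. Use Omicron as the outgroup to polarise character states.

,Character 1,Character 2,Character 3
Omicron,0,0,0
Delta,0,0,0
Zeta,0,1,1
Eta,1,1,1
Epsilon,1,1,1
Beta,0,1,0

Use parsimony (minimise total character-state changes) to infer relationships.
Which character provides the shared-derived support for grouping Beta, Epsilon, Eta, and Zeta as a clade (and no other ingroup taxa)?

The outgroup has state '0' for every character, so '1' is the derived state throughout.
Only Epsilon and Eta show the derived state '1' for Character 1, supporting them as a clade.
Character 2: derived state '1' in Beta, Epsilon, Eta, and Zeta only — synapomorphy for {Beta, Epsilon, Eta, Zeta}.
Only Epsilon, Eta, and Zeta show the derived state '1' for Character 3, supporting them as a clade.
Most parsimonious ingroup topology: (Delta,((Zeta,(Eta,Epsilon)),Beta)).
The clade {Beta, Epsilon, Eta, Zeta} is supported by Character 2: its derived state '1' occurs in exactly those taxa and in no other taxon (including the outgroup).

Character 2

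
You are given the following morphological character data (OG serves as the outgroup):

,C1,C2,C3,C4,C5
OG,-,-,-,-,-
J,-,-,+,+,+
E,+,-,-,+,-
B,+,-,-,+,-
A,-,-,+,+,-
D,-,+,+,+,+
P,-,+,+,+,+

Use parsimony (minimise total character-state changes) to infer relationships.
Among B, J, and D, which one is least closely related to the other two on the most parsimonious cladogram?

The outgroup has state '-' for every character, so '+' is the derived state throughout.
C1: derived state '+' in B and E only — synapomorphy for {B, E}.
Only D and P show the derived state '+' for C2, supporting them as a clade.
Only A, D, J, and P show the derived state '+' for C3, supporting them as a clade.
All ingroup taxa share the derived state '+' for C4; it defines the ingroup but does not resolve relationships within it.
C5 (derived state '+') is shared by D, J, and P — a synapomorphy uniting that clade.
Most parsimonious ingroup topology: (((J,(D,P)),A),(E,B)).
D and J share a more recent common ancestor with each other than either does with B, so B is the least closely related of the three.

B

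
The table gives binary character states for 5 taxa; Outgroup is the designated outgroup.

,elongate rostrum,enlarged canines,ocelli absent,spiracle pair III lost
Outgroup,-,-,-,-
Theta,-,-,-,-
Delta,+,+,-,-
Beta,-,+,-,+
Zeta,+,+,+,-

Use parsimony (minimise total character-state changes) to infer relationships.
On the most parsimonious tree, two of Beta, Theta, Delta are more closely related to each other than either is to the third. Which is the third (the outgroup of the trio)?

The outgroup has state '-' for every character, so '+' is the derived state throughout.
Only Delta and Zeta show the derived state '+' for elongate rostrum, supporting them as a clade.
enlarged canines (derived state '+') is shared by Beta, Delta, and Zeta — a synapomorphy uniting that clade.
ocelli absent: derived state '+' in Zeta only — an autapomorphy, so it tells us nothing about relationships among taxa.
spiracle pair III lost (derived state '+') is unique to Beta (autapomorphy; uninformative for grouping).
Most parsimonious ingroup topology: (Theta,((Delta,Zeta),Beta)).
Beta and Delta share a more recent common ancestor with each other than either does with Theta, so Theta is the least closely related of the three.

Theta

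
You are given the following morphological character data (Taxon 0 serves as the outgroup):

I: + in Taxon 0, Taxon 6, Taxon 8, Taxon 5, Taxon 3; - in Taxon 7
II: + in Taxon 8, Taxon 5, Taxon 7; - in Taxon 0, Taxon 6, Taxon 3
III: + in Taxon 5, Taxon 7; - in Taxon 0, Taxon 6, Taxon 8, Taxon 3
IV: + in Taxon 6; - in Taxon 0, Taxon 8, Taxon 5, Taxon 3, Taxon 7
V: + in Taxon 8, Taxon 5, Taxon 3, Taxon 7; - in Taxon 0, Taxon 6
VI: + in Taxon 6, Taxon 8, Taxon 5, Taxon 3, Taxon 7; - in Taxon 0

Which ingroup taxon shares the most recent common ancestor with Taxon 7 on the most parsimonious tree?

Character polarity is set by the outgroup: the derived state is whichever differs from the outgroup's state, so for I the derived state is '-', and for the remaining characters it is '+'.
I (derived state '-') is unique to Taxon 7 (autapomorphy; uninformative for grouping).
Only Taxon 5, Taxon 7, and Taxon 8 show the derived state '+' for II, supporting them as a clade.
III (derived state '+') is shared by Taxon 5 and Taxon 7 — a synapomorphy uniting that clade.
IV (derived state '+') is unique to Taxon 6 (autapomorphy; uninformative for grouping).
V: derived state '+' in Taxon 3, Taxon 5, Taxon 7, and Taxon 8 only — synapomorphy for {Taxon 3, Taxon 5, Taxon 7, Taxon 8}.
All ingroup taxa share the derived state '+' for VI; it defines the ingroup but does not resolve relationships within it.
Most parsimonious ingroup topology: (Taxon 6,((Taxon 8,(Taxon 5,Taxon 7)),Taxon 3)).
Taxon 7 and Taxon 5 form a cherry on this tree, so they are sister taxa.

Taxon 5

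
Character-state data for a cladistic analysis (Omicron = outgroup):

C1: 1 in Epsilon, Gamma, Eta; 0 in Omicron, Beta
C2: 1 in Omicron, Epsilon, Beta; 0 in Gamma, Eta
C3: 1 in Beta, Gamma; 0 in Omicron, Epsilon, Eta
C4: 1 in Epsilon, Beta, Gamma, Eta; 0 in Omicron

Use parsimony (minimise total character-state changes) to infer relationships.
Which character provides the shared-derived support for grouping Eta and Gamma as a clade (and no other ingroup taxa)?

C2

Character polarity is set by the outgroup: the derived state is whichever differs from the outgroup's state, so for C2 the derived state is '0', and for the remaining characters it is '1'.
Only Epsilon, Eta, and Gamma show the derived state '1' for C1, supporting them as a clade.
Only Eta and Gamma show the derived state '0' for C2, supporting them as a clade.
C3 (state '1') occurs in Beta and Gamma but conflicts with the nesting implied by the other characters — most parsimoniously interpreted as homoplasy.
All ingroup taxa share the derived state '1' for C4; it defines the ingroup but does not resolve relationships within it.
Most parsimonious ingroup topology: (Beta,(Epsilon,(Eta,Gamma))).
The clade {Eta, Gamma} is supported by C2: its derived state '0' occurs in exactly those taxa and in no other taxon (including the outgroup).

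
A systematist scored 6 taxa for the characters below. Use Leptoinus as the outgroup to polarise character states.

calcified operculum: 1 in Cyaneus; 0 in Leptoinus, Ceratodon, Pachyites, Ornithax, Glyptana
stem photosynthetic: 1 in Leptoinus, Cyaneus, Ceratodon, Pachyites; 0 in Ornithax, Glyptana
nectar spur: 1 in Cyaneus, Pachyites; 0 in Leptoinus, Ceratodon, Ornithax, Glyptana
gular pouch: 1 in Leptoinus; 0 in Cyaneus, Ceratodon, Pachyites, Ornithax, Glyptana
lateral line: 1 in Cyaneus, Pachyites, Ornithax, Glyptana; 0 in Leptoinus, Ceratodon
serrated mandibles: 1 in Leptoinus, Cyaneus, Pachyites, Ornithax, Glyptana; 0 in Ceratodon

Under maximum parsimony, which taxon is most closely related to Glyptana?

Character polarity is set by the outgroup: the derived state is whichever differs from the outgroup's state, so for stem photosynthetic, gular pouch, serrated mandibles the derived state is '0', and for the remaining characters it is '1'.
calcified operculum (derived state '1') is unique to Cyaneus (autapomorphy; uninformative for grouping).
Only Glyptana and Ornithax show the derived state '0' for stem photosynthetic, supporting them as a clade.
nectar spur (derived state '1') is shared by Cyaneus and Pachyites — a synapomorphy uniting that clade.
All ingroup taxa share the derived state '0' for gular pouch; it defines the ingroup but does not resolve relationships within it.
Only Cyaneus, Glyptana, Ornithax, and Pachyites show the derived state '1' for lateral line, supporting them as a clade.
serrated mandibles: derived state '0' in Ceratodon only — an autapomorphy, so it tells us nothing about relationships among taxa.
Most parsimonious ingroup topology: (((Cyaneus,Pachyites),(Glyptana,Ornithax)),Ceratodon).
Glyptana and Ornithax form a cherry on this tree, so they are sister taxa.

Ornithax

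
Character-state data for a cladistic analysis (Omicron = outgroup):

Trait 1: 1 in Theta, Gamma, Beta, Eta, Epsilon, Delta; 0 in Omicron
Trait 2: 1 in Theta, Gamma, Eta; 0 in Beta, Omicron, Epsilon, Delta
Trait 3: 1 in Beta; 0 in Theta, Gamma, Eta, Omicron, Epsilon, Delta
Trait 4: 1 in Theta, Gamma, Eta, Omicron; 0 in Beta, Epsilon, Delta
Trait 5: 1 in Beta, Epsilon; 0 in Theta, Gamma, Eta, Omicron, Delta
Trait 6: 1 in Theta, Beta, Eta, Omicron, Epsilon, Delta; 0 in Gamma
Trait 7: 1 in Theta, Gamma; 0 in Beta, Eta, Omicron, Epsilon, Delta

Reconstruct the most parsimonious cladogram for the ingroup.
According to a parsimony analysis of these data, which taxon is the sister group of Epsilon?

Character polarity is set by the outgroup: the derived state is whichever differs from the outgroup's state, so for Trait 4, Trait 6 the derived state is '0', and for the remaining characters it is '1'.
All ingroup taxa share the derived state '1' for Trait 1; it defines the ingroup but does not resolve relationships within it.
Trait 2: derived state '1' in Eta, Gamma, and Theta only — synapomorphy for {Eta, Gamma, Theta}.
Trait 3: derived state '1' in Beta only — an autapomorphy, so it tells us nothing about relationships among taxa.
Trait 4: derived state '0' in Beta, Delta, and Epsilon only — synapomorphy for {Beta, Delta, Epsilon}.
Trait 5: derived state '1' in Beta and Epsilon only — synapomorphy for {Beta, Epsilon}.
Trait 6 (derived state '0') is unique to Gamma (autapomorphy; uninformative for grouping).
Trait 7: derived state '1' in Gamma and Theta only — synapomorphy for {Gamma, Theta}.
Most parsimonious ingroup topology: (((Epsilon,Beta),Delta),(Eta,(Theta,Gamma))).
Epsilon and Beta form a cherry on this tree, so they are sister taxa.

Beta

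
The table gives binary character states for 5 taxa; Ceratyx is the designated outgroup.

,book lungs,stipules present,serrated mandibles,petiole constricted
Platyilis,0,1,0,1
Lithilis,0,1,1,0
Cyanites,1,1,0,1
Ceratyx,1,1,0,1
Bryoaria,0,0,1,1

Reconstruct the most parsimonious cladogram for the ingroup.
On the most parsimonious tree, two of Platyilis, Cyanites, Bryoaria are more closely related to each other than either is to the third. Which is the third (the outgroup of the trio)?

Character polarity is set by the outgroup: the derived state is whichever differs from the outgroup's state, so for book lungs, stipules present, petiole constricted the derived state is '0', and for the remaining characters it is '1'.
Only Bryoaria, Lithilis, and Platyilis show the derived state '0' for book lungs, supporting them as a clade.
stipules present (derived state '0') is unique to Bryoaria (autapomorphy; uninformative for grouping).
Only Bryoaria and Lithilis show the derived state '1' for serrated mandibles, supporting them as a clade.
petiole constricted (derived state '0') is unique to Lithilis (autapomorphy; uninformative for grouping).
Most parsimonious ingroup topology: (((Bryoaria,Lithilis),Platyilis),Cyanites).
Platyilis and Bryoaria share a more recent common ancestor with each other than either does with Cyanites, so Cyanites is the least closely related of the three.

Cyanites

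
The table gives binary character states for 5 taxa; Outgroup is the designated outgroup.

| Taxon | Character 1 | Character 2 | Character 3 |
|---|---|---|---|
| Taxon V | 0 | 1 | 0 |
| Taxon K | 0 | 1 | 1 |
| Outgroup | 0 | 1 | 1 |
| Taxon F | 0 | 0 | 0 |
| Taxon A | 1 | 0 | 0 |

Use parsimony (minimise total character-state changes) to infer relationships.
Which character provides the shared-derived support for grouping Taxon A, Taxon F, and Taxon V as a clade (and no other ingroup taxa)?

Character 3

Character polarity is set by the outgroup: the derived state is whichever differs from the outgroup's state, so for Character 2, Character 3 the derived state is '0', and for the remaining characters it is '1'.
Character 1 (derived state '1') is unique to Taxon A (autapomorphy; uninformative for grouping).
Character 2 (derived state '0') is shared by Taxon A and Taxon F — a synapomorphy uniting that clade.
Only Taxon A, Taxon F, and Taxon V show the derived state '0' for Character 3, supporting them as a clade.
Most parsimonious ingroup topology: ((Taxon V,(Taxon F,Taxon A)),Taxon K).
The clade {Taxon A, Taxon F, Taxon V} is supported by Character 3: its derived state '0' occurs in exactly those taxa and in no other taxon (including the outgroup).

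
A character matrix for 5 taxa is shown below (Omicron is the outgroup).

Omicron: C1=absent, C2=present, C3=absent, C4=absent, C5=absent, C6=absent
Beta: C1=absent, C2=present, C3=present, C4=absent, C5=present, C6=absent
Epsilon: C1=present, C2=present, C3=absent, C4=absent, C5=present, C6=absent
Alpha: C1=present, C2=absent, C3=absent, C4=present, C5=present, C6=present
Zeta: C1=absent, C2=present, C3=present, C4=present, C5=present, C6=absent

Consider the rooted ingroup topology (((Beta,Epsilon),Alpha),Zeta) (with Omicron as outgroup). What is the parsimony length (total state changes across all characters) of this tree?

9

Map each character onto (((Beta,Epsilon),Alpha),Zeta) (rooted by Omicron) and count the minimum state changes it requires (Fitch parsimony):
C1: 2; C2: 1; C3: 2; C4: 2; C5: 1; C6: 1.
Total tree length = 9.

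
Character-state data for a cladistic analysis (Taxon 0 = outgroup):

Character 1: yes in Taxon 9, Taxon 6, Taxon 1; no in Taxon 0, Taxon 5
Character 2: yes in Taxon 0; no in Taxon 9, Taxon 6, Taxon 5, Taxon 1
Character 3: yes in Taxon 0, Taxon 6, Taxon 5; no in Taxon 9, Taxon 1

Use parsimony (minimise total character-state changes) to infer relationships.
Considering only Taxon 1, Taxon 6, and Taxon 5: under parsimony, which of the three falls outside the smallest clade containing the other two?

Character polarity is set by the outgroup: the derived state is whichever differs from the outgroup's state, so for Character 2, Character 3 the derived state is 'no', and for the remaining characters it is 'yes'.
Character 1: derived state 'yes' in Taxon 1, Taxon 6, and Taxon 9 only — synapomorphy for {Taxon 1, Taxon 6, Taxon 9}.
All ingroup taxa share the derived state 'no' for Character 2; it defines the ingroup but does not resolve relationships within it.
Only Taxon 1 and Taxon 9 show the derived state 'no' for Character 3, supporting them as a clade.
Most parsimonious ingroup topology: (((Taxon 9,Taxon 1),Taxon 6),Taxon 5).
Taxon 1 and Taxon 6 share a more recent common ancestor with each other than either does with Taxon 5, so Taxon 5 is the least closely related of the three.

Taxon 5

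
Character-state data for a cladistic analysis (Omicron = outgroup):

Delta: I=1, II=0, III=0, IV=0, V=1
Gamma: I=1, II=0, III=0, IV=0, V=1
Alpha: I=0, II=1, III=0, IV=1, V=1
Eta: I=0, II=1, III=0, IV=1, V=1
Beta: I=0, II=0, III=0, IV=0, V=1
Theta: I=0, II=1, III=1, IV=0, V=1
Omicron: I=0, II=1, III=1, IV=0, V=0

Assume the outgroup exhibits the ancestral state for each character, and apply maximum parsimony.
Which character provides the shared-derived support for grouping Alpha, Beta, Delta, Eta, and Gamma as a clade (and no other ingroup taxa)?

Character polarity is set by the outgroup: the derived state is whichever differs from the outgroup's state, so for II, III the derived state is '0', and for the remaining characters it is '1'.
I: derived state '1' in Delta and Gamma only — synapomorphy for {Delta, Gamma}.
II: derived state '0' in Beta, Delta, and Gamma only — synapomorphy for {Beta, Delta, Gamma}.
Only Alpha, Beta, Delta, Eta, and Gamma show the derived state '0' for III, supporting them as a clade.
IV (derived state '1') is shared by Alpha and Eta — a synapomorphy uniting that clade.
V (derived state '1') is shared by all ingroup taxa — unites the whole ingroup.
Most parsimonious ingroup topology: (((Alpha,Eta),((Gamma,Delta),Beta)),Theta).
The clade {Alpha, Beta, Delta, Eta, Gamma} is supported by III: its derived state '0' occurs in exactly those taxa and in no other taxon (including the outgroup).

III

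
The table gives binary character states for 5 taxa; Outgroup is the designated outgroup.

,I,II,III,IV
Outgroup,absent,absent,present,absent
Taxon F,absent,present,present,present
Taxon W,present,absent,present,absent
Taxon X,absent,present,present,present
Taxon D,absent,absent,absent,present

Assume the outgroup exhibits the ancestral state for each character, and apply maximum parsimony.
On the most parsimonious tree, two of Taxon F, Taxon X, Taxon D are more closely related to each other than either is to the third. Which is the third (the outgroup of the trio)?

Taxon D

Character polarity is set by the outgroup: the derived state is whichever differs from the outgroup's state, so for III the derived state is 'absent', and for the remaining characters it is 'present'.
I (derived state 'present') is unique to Taxon W (autapomorphy; uninformative for grouping).
II: derived state 'present' in Taxon F and Taxon X only — synapomorphy for {Taxon F, Taxon X}.
III (derived state 'absent') is unique to Taxon D (autapomorphy; uninformative for grouping).
IV: derived state 'present' in Taxon D, Taxon F, and Taxon X only — synapomorphy for {Taxon D, Taxon F, Taxon X}.
Most parsimonious ingroup topology: (((Taxon F,Taxon X),Taxon D),Taxon W).
Taxon X and Taxon F share a more recent common ancestor with each other than either does with Taxon D, so Taxon D is the least closely related of the three.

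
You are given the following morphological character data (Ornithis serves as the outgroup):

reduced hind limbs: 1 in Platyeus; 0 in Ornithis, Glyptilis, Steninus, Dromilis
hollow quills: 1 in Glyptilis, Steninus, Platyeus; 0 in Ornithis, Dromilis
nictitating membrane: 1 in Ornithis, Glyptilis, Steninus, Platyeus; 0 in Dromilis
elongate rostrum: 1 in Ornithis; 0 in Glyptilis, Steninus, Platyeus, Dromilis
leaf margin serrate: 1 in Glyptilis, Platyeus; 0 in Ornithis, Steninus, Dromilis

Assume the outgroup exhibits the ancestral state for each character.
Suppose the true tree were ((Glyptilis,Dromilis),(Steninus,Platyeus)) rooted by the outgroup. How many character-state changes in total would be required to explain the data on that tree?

7

Map each character onto ((Glyptilis,Dromilis),(Steninus,Platyeus)) (rooted by Ornithis) and count the minimum state changes it requires (Fitch parsimony):
reduced hind limbs: 1; hollow quills: 2; nictitating membrane: 1; elongate rostrum: 1; leaf margin serrate: 2.
Total tree length = 7.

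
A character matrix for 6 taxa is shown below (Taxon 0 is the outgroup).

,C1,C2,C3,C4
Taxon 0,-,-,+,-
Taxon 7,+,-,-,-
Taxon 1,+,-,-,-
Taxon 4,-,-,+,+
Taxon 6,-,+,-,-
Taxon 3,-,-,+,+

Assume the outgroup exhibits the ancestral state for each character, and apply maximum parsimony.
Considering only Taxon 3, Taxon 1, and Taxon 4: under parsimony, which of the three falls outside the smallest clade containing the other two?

Character polarity is set by the outgroup: the derived state is whichever differs from the outgroup's state, so for C3 the derived state is '-', and for the remaining characters it is '+'.
Only Taxon 1 and Taxon 7 show the derived state '+' for C1, supporting them as a clade.
C2: derived state '+' in Taxon 6 only — an autapomorphy, so it tells us nothing about relationships among taxa.
C3: derived state '-' in Taxon 1, Taxon 6, and Taxon 7 only — synapomorphy for {Taxon 1, Taxon 6, Taxon 7}.
C4: derived state '+' in Taxon 3 and Taxon 4 only — synapomorphy for {Taxon 3, Taxon 4}.
Most parsimonious ingroup topology: (((Taxon 7,Taxon 1),Taxon 6),(Taxon 4,Taxon 3)).
Taxon 3 and Taxon 4 share a more recent common ancestor with each other than either does with Taxon 1, so Taxon 1 is the least closely related of the three.

Taxon 1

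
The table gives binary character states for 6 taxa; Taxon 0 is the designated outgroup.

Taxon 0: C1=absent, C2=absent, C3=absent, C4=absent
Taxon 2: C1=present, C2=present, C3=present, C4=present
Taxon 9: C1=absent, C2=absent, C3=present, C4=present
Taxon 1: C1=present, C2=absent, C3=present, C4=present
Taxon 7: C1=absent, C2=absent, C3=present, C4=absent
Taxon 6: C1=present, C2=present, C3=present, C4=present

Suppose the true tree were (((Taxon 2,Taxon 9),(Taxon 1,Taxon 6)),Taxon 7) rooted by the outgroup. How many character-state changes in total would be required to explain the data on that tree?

Map each character onto (((Taxon 2,Taxon 9),(Taxon 1,Taxon 6)),Taxon 7) (rooted by Taxon 0) and count the minimum state changes it requires (Fitch parsimony):
C1: 2; C2: 2; C3: 1; C4: 1.
Total tree length = 6.

6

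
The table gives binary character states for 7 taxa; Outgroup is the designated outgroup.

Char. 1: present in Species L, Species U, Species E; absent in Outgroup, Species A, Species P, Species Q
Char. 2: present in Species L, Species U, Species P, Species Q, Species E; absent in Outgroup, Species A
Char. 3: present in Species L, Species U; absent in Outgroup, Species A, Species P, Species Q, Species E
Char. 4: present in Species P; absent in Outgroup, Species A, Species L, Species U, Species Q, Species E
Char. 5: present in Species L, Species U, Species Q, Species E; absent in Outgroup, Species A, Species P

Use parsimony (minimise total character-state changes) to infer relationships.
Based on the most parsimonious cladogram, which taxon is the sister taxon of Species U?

Species L

The outgroup has state 'absent' for every character, so 'present' is the derived state throughout.
Only Species E, Species L, and Species U show the derived state 'present' for Char. 1, supporting them as a clade.
Char. 2 (derived state 'present') is shared by Species E, Species L, Species P, Species Q, and Species U — a synapomorphy uniting that clade.
Only Species L and Species U show the derived state 'present' for Char. 3, supporting them as a clade.
Char. 4 (derived state 'present') is unique to Species P (autapomorphy; uninformative for grouping).
Char. 5: derived state 'present' in Species E, Species L, Species Q, and Species U only — synapomorphy for {Species E, Species L, Species Q, Species U}.
Most parsimonious ingroup topology: (Species A,((((Species L,Species U),Species E),Species Q),Species P)).
Species U and Species L form a cherry on this tree, so they are sister taxa.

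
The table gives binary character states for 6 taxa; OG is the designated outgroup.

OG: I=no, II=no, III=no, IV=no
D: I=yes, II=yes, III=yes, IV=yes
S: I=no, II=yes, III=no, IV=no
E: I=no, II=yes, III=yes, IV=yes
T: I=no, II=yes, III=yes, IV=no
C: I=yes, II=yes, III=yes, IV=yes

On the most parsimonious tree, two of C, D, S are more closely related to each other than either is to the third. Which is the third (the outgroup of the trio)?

The outgroup has state 'no' for every character, so 'yes' is the derived state throughout.
Only C and D show the derived state 'yes' for I, supporting them as a clade.
All ingroup taxa share the derived state 'yes' for II; it defines the ingroup but does not resolve relationships within it.
Only C, D, E, and T show the derived state 'yes' for III, supporting them as a clade.
IV (derived state 'yes') is shared by C, D, and E — a synapomorphy uniting that clade.
Most parsimonious ingroup topology: ((((D,C),E),T),S).
C and D share a more recent common ancestor with each other than either does with S, so S is the least closely related of the three.

S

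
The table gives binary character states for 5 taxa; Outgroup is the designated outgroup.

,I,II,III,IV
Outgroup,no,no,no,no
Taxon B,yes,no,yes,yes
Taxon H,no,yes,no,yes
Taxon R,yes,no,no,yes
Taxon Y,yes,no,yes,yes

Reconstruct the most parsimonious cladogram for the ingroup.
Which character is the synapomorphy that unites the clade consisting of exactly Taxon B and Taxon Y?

III

The outgroup has state 'no' for every character, so 'yes' is the derived state throughout.
I (derived state 'yes') is shared by Taxon B, Taxon R, and Taxon Y — a synapomorphy uniting that clade.
II (derived state 'yes') is unique to Taxon H (autapomorphy; uninformative for grouping).
III (derived state 'yes') is shared by Taxon B and Taxon Y — a synapomorphy uniting that clade.
IV (derived state 'yes') is shared by all ingroup taxa — unites the whole ingroup.
Most parsimonious ingroup topology: (((Taxon B,Taxon Y),Taxon R),Taxon H).
The clade {Taxon B, Taxon Y} is supported by III: its derived state 'yes' occurs in exactly those taxa and in no other taxon (including the outgroup).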